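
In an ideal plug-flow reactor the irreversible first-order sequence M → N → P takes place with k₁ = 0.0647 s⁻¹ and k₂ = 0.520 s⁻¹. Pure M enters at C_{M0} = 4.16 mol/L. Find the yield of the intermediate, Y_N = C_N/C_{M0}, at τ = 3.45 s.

0.0900

Solving the coupled first-order balances gives C_N(τ) = [k₁/(k₂−k₁)]·C_{M0}·(e^(−k₁τ) − e^(−k₂τ)).
e^(−k₁τ) = e^(−0.0647×3.45) = e^(−0.2232) = 0.7999; e^(−k₂τ) = e^(−1.794) = 0.1663.
C_N = 0.0647×4.16/(0.520−0.0647) × (0.7999−0.1663) = 0.5912×0.6336 = 0.3746 mol/L.
Y_N = C_N/C_{M0} = 0.3746/4.16 = 0.0900.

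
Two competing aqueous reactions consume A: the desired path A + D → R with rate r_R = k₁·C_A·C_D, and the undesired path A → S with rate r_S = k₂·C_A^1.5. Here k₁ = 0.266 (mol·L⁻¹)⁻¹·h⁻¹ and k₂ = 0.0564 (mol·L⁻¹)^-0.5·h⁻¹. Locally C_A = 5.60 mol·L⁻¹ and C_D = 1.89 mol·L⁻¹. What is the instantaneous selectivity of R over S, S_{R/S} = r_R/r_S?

S_{R/S} = r_R/r_S = (k₁·C_A·C_D)/(k₂·C_A^1.5) = (k₁/k₂)·C_A^-0.5·C_D.
= (0.266×5.600×1.890) / (0.0564×5.600^1.5) = 2.815/0.7474 = 3.77.

3.77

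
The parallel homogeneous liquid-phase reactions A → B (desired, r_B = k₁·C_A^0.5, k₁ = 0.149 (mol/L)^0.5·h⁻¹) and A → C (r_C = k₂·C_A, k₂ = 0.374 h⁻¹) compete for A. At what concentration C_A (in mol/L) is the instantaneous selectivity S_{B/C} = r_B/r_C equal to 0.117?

S_{B/C} = (k₁/k₂)·C_A^-0.5 ⇒ C_A = (S·k₂/k₁)^(-2).
= (0.117×0.374/0.149)^(-2) = (0.2937)^(-2) = 11.6 mol/L.

11.6 mol/L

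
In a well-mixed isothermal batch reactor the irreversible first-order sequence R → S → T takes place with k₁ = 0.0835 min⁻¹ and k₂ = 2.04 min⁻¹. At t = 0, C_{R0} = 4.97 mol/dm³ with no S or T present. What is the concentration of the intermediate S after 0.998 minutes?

0.167 mol/dm³

Solving the coupled first-order balances gives C_S(t) = [k₁/(k₂−k₁)]·C_{R0}·(e^(−k₁t) − e^(−k₂t)).
e^(−k₁t) = e^(−0.0835×0.998) = e^(−0.08333) = 0.9200; e^(−k₂t) = e^(−2.036) = 0.1306.
C_S = 0.0835×4.97/(2.04−0.0835) × (0.9200−0.1306) = 0.2121×0.7895 = 0.1675 mol/dm³.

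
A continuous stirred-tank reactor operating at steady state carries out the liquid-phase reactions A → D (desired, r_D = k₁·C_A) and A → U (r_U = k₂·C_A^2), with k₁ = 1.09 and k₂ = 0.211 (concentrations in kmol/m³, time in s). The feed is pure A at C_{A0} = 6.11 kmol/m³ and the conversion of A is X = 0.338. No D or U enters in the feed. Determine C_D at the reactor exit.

1.16 kmol/m³

Exit C_A = C_{A0}(1−X) = 6.11×0.662 = 4.045 kmol/m³.
Rates in a CSTR are evaluated at the outlet concentration: r_D = 1.09×4.045 = 4.409, r_U = 0.211×4.045^2 = 3.452.
Fraction of consumed A going to D: r_D/(r_D+r_U) = 0.5609.
C_D = 0.5609·C_{A0}·X = 0.5609×6.11×0.338 = 1.16 kmol/m³.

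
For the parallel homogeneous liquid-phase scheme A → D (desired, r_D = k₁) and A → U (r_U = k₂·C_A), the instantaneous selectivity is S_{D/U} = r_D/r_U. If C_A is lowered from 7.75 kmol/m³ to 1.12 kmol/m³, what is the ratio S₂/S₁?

S_{D/U} = (k₁/k₂)·C_A⁻¹, so S₂/S₁ = (C_{A,2}/C_{A,1})⁻¹.
= 7.75/1.12 = 6.92.
Selectivity toward D rises as C_A falls — low-concentration operation is favoured.

6.92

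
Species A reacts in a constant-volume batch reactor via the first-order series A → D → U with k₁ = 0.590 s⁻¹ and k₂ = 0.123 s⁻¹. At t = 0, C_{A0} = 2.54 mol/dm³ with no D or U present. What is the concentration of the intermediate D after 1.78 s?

1.46 mol/dm³

For first-order series with pure A initially, C_D(t) = k₁C_{A0}/(k₂−k₁)·(e^(−k₁t) − e^(−k₂t)).
e^(−k₁t) = e^(−0.590×1.78) = e^(−1.050) = 0.3499; e^(−k₂t) = e^(−0.2189) = 0.8034.
C_D = 0.590×2.54/(0.123−0.590) × (0.3499−0.8034) = (-3.209)×(-0.4535) = 1.455 mol/dm³.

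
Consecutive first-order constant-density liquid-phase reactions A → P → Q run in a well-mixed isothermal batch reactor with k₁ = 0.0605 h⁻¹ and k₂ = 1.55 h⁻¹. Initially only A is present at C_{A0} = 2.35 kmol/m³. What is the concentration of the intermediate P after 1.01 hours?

For first-order series with pure A initially, C_P(t) = k₁C_{A0}/(k₂−k₁)·(e^(−k₁t) − e^(−k₂t)).
e^(−k₁t) = e^(−0.0605×1.01) = e^(−0.06110) = 0.9407; e^(−k₂t) = e^(−1.566) = 0.2090.
C_P = 0.0605×2.35/(1.55−0.0605) × (0.9407−0.2090) = 0.09545×0.7317 = 0.06985 kmol/m³.

0.0698 kmol/m³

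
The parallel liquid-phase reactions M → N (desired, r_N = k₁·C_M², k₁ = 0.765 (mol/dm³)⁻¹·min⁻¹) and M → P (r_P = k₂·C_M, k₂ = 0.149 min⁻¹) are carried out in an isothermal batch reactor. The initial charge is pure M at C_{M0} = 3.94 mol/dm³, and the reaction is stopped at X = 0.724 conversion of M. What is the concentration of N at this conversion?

C_M = C_{M0}(1−X) = 1.087 mol/dm³.
Along a PFR/batch, dC_P/dC_M = −r_P/(r_N+r_P) = −k₂/(k₂+k₁·C_M).
Integrating from C_{M0} to C_M: C_P = (0.149/0.765)·ln[(0.149+0.765·3.94)/(0.149+0.765·1.09)] = 0.1948·ln(3.163/0.9809) = 0.2280 mol/dm³.
Then C_N = (C_{M0}−C_M) − C_P = 2.853 − 0.2280 = 2.625 mol/dm³.

2.62 mol/dm³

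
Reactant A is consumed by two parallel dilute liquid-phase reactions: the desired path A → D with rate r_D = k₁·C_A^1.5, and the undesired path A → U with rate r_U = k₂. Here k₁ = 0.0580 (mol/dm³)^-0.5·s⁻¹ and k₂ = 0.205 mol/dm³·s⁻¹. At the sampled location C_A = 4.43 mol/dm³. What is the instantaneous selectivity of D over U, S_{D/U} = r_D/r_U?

2.64

S_{D/U} = r_D/r_U = (k₁·C_A^1.5)/(k₂) = (k₁/k₂)·C_A^1.5.
= (0.0580×4.430^1.5) / (0.205) = 0.5408/0.2050 = 2.64.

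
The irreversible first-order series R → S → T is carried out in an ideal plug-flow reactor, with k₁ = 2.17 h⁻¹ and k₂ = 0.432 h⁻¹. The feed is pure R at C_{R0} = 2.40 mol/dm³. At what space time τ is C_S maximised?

The intermediate peaks when r₁ = r₂, i.e. k₁e^(−k₁τ) = k₂e^(−k₂τ), giving τ_opt = ln(k₂/k₁)/(k₂−k₁).
= ln(0.432/2.17)/(0.432−2.17) = ln(0.1991)/-1.738 = -1.614/-1.738 = 0.929 h.

0.929 h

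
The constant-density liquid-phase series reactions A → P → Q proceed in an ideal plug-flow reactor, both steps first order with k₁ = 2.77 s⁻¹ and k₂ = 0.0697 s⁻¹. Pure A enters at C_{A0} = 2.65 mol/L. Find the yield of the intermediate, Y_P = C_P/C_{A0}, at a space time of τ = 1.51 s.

0.908

The intermediate concentration in a first-order A→B→C sequence is C_P = k₁C_{A0}(e^(−k₁τ) − e^(−k₂τ))/(k₂−k₁).
e^(−k₁τ) = e^(−2.77×1.51) = e^(−4.183) = 0.01526; e^(−k₂τ) = e^(−0.1052) = 0.9001.
C_P = 2.77×2.65/(0.0697−2.77) × (0.01526−0.9001) = (-2.718)×(-0.8848) = 2.405 mol/L.
Y_P = C_P/C_{A0} = 2.405/2.65 = 0.908.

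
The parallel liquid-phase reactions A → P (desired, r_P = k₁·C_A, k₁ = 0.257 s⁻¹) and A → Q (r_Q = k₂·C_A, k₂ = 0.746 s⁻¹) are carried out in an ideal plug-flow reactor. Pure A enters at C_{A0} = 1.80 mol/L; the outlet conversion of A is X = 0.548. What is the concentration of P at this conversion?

C_A = C_{A0}(1−X) = 0.8136 mol/L.
Both paths are first order in A, so the instantaneous fraction to P is constant: dC_P/d(−C_A) = k₁/(k₁+k₂) = 0.2562.
C_P = 0.2562·(C_{A0}−C_A) = 0.2562×0.9864 = 0.253 mol/L.

0.253 mol/L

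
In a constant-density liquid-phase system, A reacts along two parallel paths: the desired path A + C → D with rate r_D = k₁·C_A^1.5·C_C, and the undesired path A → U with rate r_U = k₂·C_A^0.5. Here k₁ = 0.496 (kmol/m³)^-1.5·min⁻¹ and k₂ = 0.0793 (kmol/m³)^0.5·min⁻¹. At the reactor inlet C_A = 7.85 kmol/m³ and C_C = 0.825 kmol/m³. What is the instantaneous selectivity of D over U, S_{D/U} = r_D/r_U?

40.5

S_{D/U} = r_D/r_U = (k₁·C_A^1.5·C_C)/(k₂·C_A^0.5) = (k₁/k₂)·C_A·C_C.
= (0.496×7.850^1.5×0.8250) / (0.0793×7.850^0.5) = 9.000/0.2222 = 40.5.
Since the desired path is higher order in A, keeping C_A high (PFR or concentrated feed) favours D.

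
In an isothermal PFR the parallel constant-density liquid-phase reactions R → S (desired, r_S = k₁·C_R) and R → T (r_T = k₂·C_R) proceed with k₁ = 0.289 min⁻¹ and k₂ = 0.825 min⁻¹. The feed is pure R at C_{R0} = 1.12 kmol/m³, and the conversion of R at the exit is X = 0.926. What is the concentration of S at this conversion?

C_R = C_{R0}(1−X) = 0.08288 kmol/m³.
Both paths are first order in R, so the instantaneous fraction to S is constant: dC_S/d(−C_R) = k₁/(k₁+k₂) = 0.2594.
C_S = 0.2594·(C_{R0}−C_R) = 0.2594×1.037 = 0.269 kmol/m³.

0.269 kmol/m³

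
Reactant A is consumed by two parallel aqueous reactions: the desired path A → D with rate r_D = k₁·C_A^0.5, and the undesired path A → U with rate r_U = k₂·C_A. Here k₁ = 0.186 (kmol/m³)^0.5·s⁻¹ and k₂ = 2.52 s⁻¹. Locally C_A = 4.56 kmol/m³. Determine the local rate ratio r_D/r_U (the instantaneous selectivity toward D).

S_{D/U} = r_D/r_U = (k₁·C_A^0.5)/(k₂·C_A) = (k₁/k₂)·C_A^-0.5.
= (0.186×4.560^0.5) / (2.52×4.560) = 0.3972/11.49 = 0.0346.

0.0346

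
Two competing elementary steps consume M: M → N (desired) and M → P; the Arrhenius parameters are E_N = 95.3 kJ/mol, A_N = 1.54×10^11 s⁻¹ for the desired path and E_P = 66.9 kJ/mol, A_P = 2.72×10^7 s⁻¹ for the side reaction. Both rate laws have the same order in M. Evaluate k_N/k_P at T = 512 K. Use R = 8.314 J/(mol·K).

With equal orders, S_{N/P} = k_N/k_P = (A_N/A_P)·exp[(E_P−E_N)/(RT)].
(E_P−E_N)/(RT) = (66.9−95.3)×10³/(8.314×512) = -28400/4257 = -6.672.
k_N/k_P = (1.54×10^11/2.72×10^7)·exp(-6.672) = 5662 × 0.001266 = 7.17.

7.17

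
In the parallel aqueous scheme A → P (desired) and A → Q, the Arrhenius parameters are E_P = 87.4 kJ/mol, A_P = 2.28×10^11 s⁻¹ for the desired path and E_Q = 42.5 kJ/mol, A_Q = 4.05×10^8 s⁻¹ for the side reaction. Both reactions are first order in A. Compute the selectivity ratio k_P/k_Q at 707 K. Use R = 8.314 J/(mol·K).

k_P/k_Q = (A_P/A_Q)·exp[−(E_P−E_Q)/(RT)] = (A_P/A_Q)·exp[(E_Q−E_P)/(RT)].
(E_Q−E_P)/(RT) = (42.5−87.4)×10³/(8.314×707) = -44900/5878 = -7.639.
k_P/k_Q = (2.28×10^11/4.05×10^8)·exp(-7.639) = 563.0 × 4.815×10^-4 = 0.271.
Since E_P > E_Q, raising the temperature improves selectivity toward P.

0.271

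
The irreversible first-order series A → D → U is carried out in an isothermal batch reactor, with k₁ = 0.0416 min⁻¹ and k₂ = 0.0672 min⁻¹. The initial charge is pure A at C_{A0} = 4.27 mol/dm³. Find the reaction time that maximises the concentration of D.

The intermediate peaks when r₁ = r₂, i.e. k₁e^(−k₁t) = k₂e^(−k₂t), giving t_opt = ln(k₂/k₁)/(k₂−k₁).
= ln(0.0672/0.0416)/(0.0672−0.0416) = ln(1.615)/0.02560 = 0.4796/0.02560 = 18.7 min.

18.7 min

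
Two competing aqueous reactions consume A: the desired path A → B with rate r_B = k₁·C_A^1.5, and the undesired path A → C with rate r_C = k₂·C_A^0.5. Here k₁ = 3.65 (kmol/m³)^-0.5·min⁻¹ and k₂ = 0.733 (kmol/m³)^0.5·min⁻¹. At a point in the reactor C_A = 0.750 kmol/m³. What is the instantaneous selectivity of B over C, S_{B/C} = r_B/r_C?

3.73

S_{B/C} = r_B/r_C = (k₁·C_A^1.5)/(k₂·C_A^0.5) = (k₁/k₂)·C_A.
= (3.65×0.7500^1.5) / (0.733×0.7500^0.5) = 2.371/0.6348 = 3.73.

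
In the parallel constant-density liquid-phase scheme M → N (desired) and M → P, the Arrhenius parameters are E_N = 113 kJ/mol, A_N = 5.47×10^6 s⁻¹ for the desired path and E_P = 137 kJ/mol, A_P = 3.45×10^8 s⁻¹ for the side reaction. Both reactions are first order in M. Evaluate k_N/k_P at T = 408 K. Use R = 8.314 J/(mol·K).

18.7

Since both paths have the same order in M, the concentration cancels and S_{N/P} = k_N/k_P = (A_N/A_P)·exp[(E_P−E_N)/(RT)].
(E_P−E_N)/(RT) = (137−113)×10³/(8.314×408) = 24000/3392 = 7.075.
k_N/k_P = (5.47×10^6/3.45×10^8)·exp(7.075) = 0.01586 × 1182 = 18.7.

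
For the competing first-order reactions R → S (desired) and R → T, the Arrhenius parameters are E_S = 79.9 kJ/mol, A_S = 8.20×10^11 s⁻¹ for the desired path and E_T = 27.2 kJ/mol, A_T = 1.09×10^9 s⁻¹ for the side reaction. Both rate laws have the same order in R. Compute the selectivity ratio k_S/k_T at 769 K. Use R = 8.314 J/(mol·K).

Since both paths have the same order in R, the concentration cancels and S_{S/T} = k_S/k_T = (A_S/A_T)·exp[(E_T−E_S)/(RT)].
(E_T−E_S)/(RT) = (27.2−79.9)×10³/(8.314×769) = -52700/6393 = -8.243.
k_S/k_T = (8.20×10^11/1.09×10^9)·exp(-8.243) = 752.3 × 2.631×10^-4 = 0.198.
Since E_S > E_T, raising the temperature improves selectivity toward S.

0.198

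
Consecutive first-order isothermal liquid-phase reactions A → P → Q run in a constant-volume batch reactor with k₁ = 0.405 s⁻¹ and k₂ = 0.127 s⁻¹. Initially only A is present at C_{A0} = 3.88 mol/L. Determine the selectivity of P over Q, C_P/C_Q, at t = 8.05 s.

Solving the coupled first-order balances gives C_P(t) = [k₁/(k₂−k₁)]·C_{A0}·(e^(−k₁t) − e^(−k₂t)).
e^(−k₁t) = e^(−0.405×8.05) = e^(−3.260) = 0.03838; e^(−k₂t) = e^(−1.022) = 0.3597.
C_P = 0.405×3.88/(0.127−0.405) × (0.03838−0.3597) = (-5.653)×(-0.3214) = 1.817 mol/L.
C_A = C_{A0}e^(−k₁t) = 0.1489 mol/L, so C_Q = C_{A0}−C_A−C_P = 1.915 mol/L; C_P/C_Q = 0.949.

0.949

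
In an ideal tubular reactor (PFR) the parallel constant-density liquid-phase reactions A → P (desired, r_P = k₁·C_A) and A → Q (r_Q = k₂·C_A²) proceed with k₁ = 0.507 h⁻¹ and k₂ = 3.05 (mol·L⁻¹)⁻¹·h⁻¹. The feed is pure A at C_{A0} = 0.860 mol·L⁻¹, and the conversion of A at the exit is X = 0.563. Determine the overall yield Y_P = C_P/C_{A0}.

0.123

C_A = C_{A0}(1−X) = 0.3758 mol·L⁻¹.
Along a PFR/batch, dC_P/dC_A = −r_P/(r_P+r_Q) = −k₁/(k₁+k₂·C_A).
Integrating from C_{A0} to C_A: C_P = (0.507/3.05)·ln[(0.507+3.05·0.860)/(0.507+3.05·0.376)] = 0.1662·ln(3.130/1.653) = 0.1061 mol·L⁻¹.
Y_P = C_P/C_{A0} = 0.1061/0.860 = 0.123.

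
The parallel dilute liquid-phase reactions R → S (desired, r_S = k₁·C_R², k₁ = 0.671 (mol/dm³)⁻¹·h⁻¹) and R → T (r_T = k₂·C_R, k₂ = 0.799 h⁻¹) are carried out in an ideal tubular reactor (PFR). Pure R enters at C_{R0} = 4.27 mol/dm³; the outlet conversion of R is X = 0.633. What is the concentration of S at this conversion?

C_R = C_{R0}(1−X) = 1.567 mol/dm³.
Along a PFR/batch, dC_T/dC_R = −r_T/(r_S+r_T) = −k₂/(k₂+k₁·C_R).
Integrating from C_{R0} to C_R: C_T = (0.799/0.671)·ln[(0.799+0.671·4.27)/(0.799+0.671·1.57)] = 1.191·ln(3.664/1.851) = 0.8135 mol/dm³.
Then C_S = (C_{R0}−C_R) − C_T = 2.703 − 0.8135 = 1.889 mol/dm³.

1.89 mol/dm³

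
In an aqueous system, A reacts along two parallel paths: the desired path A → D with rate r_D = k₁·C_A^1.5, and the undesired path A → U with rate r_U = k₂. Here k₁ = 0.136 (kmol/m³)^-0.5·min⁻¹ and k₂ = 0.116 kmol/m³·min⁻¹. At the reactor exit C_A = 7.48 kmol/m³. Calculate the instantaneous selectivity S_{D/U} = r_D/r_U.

S_{D/U} = r_D/r_U = (k₁·C_A^1.5)/(k₂) = (k₁/k₂)·C_A^1.5.
= (0.136×7.480^1.5) / (0.116) = 2.782/0.1160 = 24.0.

24.0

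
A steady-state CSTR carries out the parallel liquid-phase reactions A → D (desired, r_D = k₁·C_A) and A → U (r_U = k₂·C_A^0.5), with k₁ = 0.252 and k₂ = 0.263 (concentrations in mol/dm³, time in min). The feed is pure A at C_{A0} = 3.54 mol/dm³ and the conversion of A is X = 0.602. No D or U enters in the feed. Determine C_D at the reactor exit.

Exit C_A = C_{A0}(1−X) = 3.54×0.398 = 1.409 mol/dm³.
In a CSTR the entire volume is at exit conditions, so r_D = 0.252×1.409 = 0.3550 and r_U = 0.263×1.409^0.5 = 0.3122.
Fraction of consumed A going to D: r_D/(r_D+r_U) = 0.5321.
C_D = 0.5321·C_{A0}·X = 0.5321×3.54×0.602 = 1.13 mol/dm³.

1.13 mol/dm³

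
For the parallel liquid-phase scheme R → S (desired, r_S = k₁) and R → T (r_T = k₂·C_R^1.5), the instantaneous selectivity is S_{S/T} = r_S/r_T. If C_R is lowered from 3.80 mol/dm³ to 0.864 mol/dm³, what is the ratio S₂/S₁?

S_{S/T} = (k₁/k₂)·C_R^-1.5, so S₂/S₁ = (C_{R,2}/C_{R,1})^-1.5.
= (0.864/3.80)^(-1.5) = (0.2274)^(-1.5) = 9.22.

9.22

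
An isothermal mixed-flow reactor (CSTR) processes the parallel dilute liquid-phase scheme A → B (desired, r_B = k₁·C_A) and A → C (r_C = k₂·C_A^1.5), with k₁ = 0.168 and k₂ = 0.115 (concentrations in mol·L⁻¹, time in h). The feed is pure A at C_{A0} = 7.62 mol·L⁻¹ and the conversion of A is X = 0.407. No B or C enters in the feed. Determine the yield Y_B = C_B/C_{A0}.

Exit C_A = C_{A0}(1−X) = 7.62×0.593 = 4.519 mol·L⁻¹.
A CSTR operates uniformly at the exit composition, giving r_B = 0.7591 and r_C = 1.105 (each k·C_A^n at C_A = 4.519).
Fraction of consumed A going to B: r_B/(r_B+r_C) = 0.4073.
C_B = 0.4073·C_{A0}·X = 0.4073×7.62×0.407 = 1.26 mol·L⁻¹; Y_B = C_B/C_{A0} = 0.166.

0.166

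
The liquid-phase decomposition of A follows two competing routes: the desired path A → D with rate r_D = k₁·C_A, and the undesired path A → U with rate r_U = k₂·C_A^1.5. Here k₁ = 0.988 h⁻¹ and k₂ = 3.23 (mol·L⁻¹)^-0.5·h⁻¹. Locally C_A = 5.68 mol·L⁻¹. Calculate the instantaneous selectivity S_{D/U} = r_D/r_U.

S_{D/U} = r_D/r_U = (k₁·C_A)/(k₂·C_A^1.5) = (k₁/k₂)·C_A^-0.5.
= (0.988×5.680) / (3.23×5.680^1.5) = 5.612/43.72 = 0.128.

0.128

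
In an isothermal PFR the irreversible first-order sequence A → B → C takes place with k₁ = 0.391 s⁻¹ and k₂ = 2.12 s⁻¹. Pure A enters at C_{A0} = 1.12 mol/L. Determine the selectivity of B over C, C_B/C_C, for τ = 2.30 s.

0.180

For first-order series with pure A initially, C_B(τ) = k₁C_{A0}/(k₂−k₁)·(e^(−k₁τ) − e^(−k₂τ)).
e^(−k₁τ) = e^(−0.391×2.30) = e^(−0.8993) = 0.4069; e^(−k₂τ) = e^(−4.876) = 0.007627.
C_B = 0.391×1.12/(2.12−0.391) × (0.4069−0.007627) = 0.2533×0.3992 = 0.1011 mol/L.
C_A = C_{A0}e^(−k₁τ) = 0.4557 mol/L, so C_C = C_{A0}−C_A−C_B = 0.5632 mol/L; C_B/C_C = 0.180.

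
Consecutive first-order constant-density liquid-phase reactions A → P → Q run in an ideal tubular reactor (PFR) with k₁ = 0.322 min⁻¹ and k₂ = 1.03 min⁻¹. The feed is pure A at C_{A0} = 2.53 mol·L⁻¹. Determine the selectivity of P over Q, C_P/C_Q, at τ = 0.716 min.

Solving the coupled first-order balances gives C_P(τ) = [k₁/(k₂−k₁)]·C_{A0}·(e^(−k₁τ) − e^(−k₂τ)).
e^(−k₁τ) = e^(−0.322×0.716) = e^(−0.2306) = 0.7941; e^(−k₂τ) = e^(−0.7375) = 0.4783.
C_P = 0.322×2.53/(1.03−0.322) × (0.7941−0.4783) = 1.151×0.3158 = 0.3633 mol·L⁻¹.
C_A = C_{A0}e^(−k₁τ) = 2.009 mol·L⁻¹, so C_Q = C_{A0}−C_A−C_P = 0.1576 mol·L⁻¹; C_P/C_Q = 2.31.

2.31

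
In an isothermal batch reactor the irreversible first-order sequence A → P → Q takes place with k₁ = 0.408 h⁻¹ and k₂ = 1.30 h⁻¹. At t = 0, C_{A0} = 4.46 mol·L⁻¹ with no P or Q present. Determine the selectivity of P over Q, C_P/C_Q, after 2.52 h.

0.295

Solving the coupled first-order balances gives C_P(t) = [k₁/(k₂−k₁)]·C_{A0}·(e^(−k₁t) − e^(−k₂t)).
e^(−k₁t) = e^(−0.408×2.52) = e^(−1.028) = 0.3577; e^(−k₂t) = e^(−3.276) = 0.03778.
C_P = 0.408×4.46/(1.30−0.408) × (0.3577−0.03778) = 2.040×0.3199 = 0.6526 mol·L⁻¹.
C_A = C_{A0}e^(−k₁t) = 1.595 mol·L⁻¹, so C_Q = C_{A0}−C_A−C_P = 2.212 mol·L⁻¹; C_P/C_Q = 0.295.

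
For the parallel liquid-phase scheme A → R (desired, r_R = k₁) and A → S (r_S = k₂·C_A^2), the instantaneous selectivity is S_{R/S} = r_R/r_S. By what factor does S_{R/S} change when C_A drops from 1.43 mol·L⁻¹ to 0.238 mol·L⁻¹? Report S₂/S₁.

S_{R/S} = (k₁/k₂)·C_A^-2, so S₂/S₁ = (C_{A,2}/C_{A,1})^-2.
= (0.238/1.43)^(-2) = (0.1664)^(-2) = 36.1.

36.1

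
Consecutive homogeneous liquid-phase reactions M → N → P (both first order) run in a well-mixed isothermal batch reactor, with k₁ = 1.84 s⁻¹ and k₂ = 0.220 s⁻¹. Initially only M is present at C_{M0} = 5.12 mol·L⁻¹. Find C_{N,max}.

3.84 mol·L⁻¹

Evaluating C_N at t_opt = ln(k₂/k₁)/(k₂−k₁) gives C_{N,max}/C_{M0} = (k₁/k₂)^[k₂/(k₂−k₁)].
= (1.84/0.220)^(0.220/(0.220−1.84)) = (8.364)^(-0.1358) = 0.7494.
C_{N,max} = 0.7494×5.12 = 3.84 mol·L⁻¹.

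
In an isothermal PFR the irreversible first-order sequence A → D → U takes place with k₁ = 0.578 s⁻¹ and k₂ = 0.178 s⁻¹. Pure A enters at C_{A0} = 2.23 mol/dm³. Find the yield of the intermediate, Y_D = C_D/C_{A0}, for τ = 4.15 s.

0.559

For first-order series with pure A initially, C_D(τ) = k₁C_{A0}/(k₂−k₁)·(e^(−k₁τ) − e^(−k₂τ)).
e^(−k₁τ) = e^(−0.578×4.15) = e^(−2.399) = 0.09084; e^(−k₂τ) = e^(−0.7387) = 0.4777.
C_D = 0.578×2.23/(0.178−0.578) × (0.09084−0.4777) = (-3.222)×(-0.3869) = 1.247 mol/dm³.
Y_D = C_D/C_{A0} = 1.247/2.23 = 0.559.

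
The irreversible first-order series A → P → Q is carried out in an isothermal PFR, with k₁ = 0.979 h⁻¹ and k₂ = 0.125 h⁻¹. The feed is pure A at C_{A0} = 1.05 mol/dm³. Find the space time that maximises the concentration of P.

2.41 h

The intermediate peaks when r₁ = r₂, i.e. k₁e^(−k₁τ) = k₂e^(−k₂τ), giving τ_opt = ln(k₂/k₁)/(k₂−k₁).
= ln(0.125/0.979)/(0.125−0.979) = ln(0.1277)/-0.8540 = -2.058/-0.8540 = 2.41 h.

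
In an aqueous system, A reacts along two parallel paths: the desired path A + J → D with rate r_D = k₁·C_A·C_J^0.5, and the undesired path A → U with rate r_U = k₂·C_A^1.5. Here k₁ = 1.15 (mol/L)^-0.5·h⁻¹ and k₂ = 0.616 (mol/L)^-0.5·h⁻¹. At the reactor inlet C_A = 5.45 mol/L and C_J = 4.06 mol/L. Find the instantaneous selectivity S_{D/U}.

1.61

S_{D/U} = r_D/r_U = (k₁·C_A·C_J^0.5)/(k₂·C_A^1.5) = (k₁/k₂)·C_A^-0.5·C_J^0.5.
= (1.15×5.450×4.060^0.5) / (0.616×5.450^1.5) = 12.63/7.837 = 1.61.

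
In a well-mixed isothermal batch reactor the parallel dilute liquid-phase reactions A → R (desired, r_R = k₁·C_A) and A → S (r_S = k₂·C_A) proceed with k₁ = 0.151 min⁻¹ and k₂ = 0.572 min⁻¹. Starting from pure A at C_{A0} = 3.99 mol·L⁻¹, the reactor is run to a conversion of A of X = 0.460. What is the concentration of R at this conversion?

0.383 mol·L⁻¹

C_A = C_{A0}(1−X) = 2.155 mol·L⁻¹.
Both paths are first order in A, so the instantaneous fraction to R is constant: dC_R/d(−C_A) = k₁/(k₁+k₂) = 0.2089.
C_R = 0.2089·(C_{A0}−C_A) = 0.2089×1.835 = 0.383 mol·L⁻¹.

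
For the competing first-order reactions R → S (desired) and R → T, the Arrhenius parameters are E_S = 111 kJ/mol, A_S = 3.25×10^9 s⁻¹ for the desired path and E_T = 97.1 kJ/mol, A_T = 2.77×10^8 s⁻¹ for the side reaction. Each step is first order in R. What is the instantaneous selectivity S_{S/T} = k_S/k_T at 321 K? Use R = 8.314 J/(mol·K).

With equal orders, S_{S/T} = k_S/k_T = (A_S/A_T)·exp[(E_T−E_S)/(RT)].
(E_T−E_S)/(RT) = (97.1−111)×10³/(8.314×321) = -13900/2669 = -5.208.
k_S/k_T = (3.25×10^9/2.77×10^8)·exp(-5.208) = 11.73 × 0.005471 = 0.0642.

0.0642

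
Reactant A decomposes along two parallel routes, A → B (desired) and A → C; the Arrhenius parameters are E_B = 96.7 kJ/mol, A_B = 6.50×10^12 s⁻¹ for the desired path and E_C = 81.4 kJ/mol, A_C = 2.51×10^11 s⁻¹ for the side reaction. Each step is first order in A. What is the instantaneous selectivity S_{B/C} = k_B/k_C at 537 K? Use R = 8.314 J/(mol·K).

0.841

With equal orders, S_{B/C} = k_B/k_C = (A_B/A_C)·exp[(E_C−E_B)/(RT)].
(E_C−E_B)/(RT) = (81.4−96.7)×10³/(8.314×537) = -15300/4465 = -3.427.
k_B/k_C = (6.50×10^12/2.51×10^11)·exp(-3.427) = 25.90 × 0.03249 = 0.841.
Since E_B > E_C, raising the temperature improves selectivity toward B.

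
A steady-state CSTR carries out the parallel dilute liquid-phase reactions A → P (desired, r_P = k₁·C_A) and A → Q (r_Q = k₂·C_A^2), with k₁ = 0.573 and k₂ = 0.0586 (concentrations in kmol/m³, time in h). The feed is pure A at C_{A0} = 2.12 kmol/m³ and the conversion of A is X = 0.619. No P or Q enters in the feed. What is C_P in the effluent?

Exit C_A = C_{A0}(1−X) = 2.12×0.381 = 0.8077 kmol/m³.
Rates in a CSTR are evaluated at the outlet concentration: r_P = 0.573×0.8077 = 0.4628, r_Q = 0.0586×0.8077^2 = 0.03823.
Fraction of consumed A going to P: r_P/(r_P+r_Q) = 0.9237.
C_P = 0.9237·C_{A0}·X = 0.9237×2.12×0.619 = 1.21 kmol/m³.

1.21 kmol/m³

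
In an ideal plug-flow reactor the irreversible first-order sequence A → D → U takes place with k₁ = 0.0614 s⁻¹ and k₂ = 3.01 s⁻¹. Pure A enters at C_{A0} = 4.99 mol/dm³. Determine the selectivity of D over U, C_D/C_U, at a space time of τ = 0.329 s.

The intermediate concentration in a first-order A→B→C sequence is C_D = k₁C_{A0}(e^(−k₁τ) − e^(−k₂τ))/(k₂−k₁).
e^(−k₁τ) = e^(−0.0614×0.329) = e^(−0.02020) = 0.9800; e^(−k₂τ) = e^(−0.9903) = 0.3715.
C_D = 0.0614×4.99/(3.01−0.0614) × (0.9800−0.3715) = 0.1039×0.6085 = 0.06323 mol/dm³.
C_A = C_{A0}e^(−k₁τ) = 4.890 mol/dm³, so C_U = C_{A0}−C_A−C_D = 0.03656 mol/dm³; C_D/C_U = 1.73.

1.73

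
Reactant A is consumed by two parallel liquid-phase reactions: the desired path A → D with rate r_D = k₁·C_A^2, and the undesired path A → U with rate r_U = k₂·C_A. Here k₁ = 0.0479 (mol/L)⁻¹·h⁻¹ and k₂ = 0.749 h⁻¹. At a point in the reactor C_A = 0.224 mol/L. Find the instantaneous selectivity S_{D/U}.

S_{D/U} = r_D/r_U = (k₁·C_A^2)/(k₂·C_A) = (k₁/k₂)·C_A.
= (0.0479×0.2240^2) / (0.749×0.2240) = 0.002403/0.1678 = 0.0143.
Since the desired path is higher order in A, keeping C_A high (PFR or concentrated feed) favours D.

0.0143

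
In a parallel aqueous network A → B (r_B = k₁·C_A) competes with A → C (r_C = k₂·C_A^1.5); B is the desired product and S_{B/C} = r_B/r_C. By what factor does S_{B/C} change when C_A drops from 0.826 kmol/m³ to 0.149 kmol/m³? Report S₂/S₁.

S_{B/C} = (k₁/k₂)·C_A^-0.5, so S₂/S₁ = (C_{A,2}/C_{A,1})^-0.5.
= (0.149/0.826)^(-0.5) = (0.1804)^(-0.5) = 2.35.

2.35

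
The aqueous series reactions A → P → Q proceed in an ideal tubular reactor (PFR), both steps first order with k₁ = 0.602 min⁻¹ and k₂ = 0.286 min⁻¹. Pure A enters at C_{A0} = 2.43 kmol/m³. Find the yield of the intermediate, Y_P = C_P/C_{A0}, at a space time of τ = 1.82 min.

0.495

For first-order series with pure A initially, C_P(τ) = k₁C_{A0}/(k₂−k₁)·(e^(−k₁τ) − e^(−k₂τ)).
e^(−k₁τ) = e^(−0.602×1.82) = e^(−1.096) = 0.3343; e^(−k₂τ) = e^(−0.5205) = 0.5942.
C_P = 0.602×2.43/(0.286−0.602) × (0.3343−0.5942) = (-4.629)×(-0.2599) = 1.203 kmol/m³.
Y_P = C_P/C_{A0} = 1.203/2.43 = 0.495.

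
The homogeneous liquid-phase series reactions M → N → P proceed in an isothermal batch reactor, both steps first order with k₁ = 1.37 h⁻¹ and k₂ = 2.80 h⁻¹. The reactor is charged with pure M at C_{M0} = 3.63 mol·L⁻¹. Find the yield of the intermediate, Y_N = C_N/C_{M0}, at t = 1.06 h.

0.175

Solving the coupled first-order balances gives C_N(t) = [k₁/(k₂−k₁)]·C_{M0}·(e^(−k₁t) − e^(−k₂t)).
e^(−k₁t) = e^(−1.37×1.06) = e^(−1.452) = 0.2341; e^(−k₂t) = e^(−2.968) = 0.05141.
C_N = 1.37×3.63/(2.80−1.37) × (0.2341−0.05141) = 3.478×0.1826 = 0.6352 mol·L⁻¹.
Y_N = C_N/C_{M0} = 0.6352/3.63 = 0.175.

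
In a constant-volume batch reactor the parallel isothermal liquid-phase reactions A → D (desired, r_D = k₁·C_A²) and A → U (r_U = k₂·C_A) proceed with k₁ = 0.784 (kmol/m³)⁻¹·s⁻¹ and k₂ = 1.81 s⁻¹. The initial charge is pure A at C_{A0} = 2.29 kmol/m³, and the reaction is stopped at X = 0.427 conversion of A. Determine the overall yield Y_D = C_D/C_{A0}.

0.186

C_A = C_{A0}(1−X) = 1.312 kmol/m³.
Along a PFR/batch, dC_U/dC_A = −r_U/(r_D+r_U) = −k₂/(k₂+k₁·C_A).
Integrating from C_{A0} to C_A: C_U = (1.81/0.784)·ln[(1.81+0.784·2.29)/(1.81+0.784·1.31)] = 2.309·ln(3.605/2.839) = 0.5519 kmol/m³.
Then C_D = (C_{A0}−C_A) − C_U = 0.9778 − 0.5519 = 0.4259 kmol/m³.
Y_D = C_D/C_{A0} = 0.4259/2.29 = 0.186.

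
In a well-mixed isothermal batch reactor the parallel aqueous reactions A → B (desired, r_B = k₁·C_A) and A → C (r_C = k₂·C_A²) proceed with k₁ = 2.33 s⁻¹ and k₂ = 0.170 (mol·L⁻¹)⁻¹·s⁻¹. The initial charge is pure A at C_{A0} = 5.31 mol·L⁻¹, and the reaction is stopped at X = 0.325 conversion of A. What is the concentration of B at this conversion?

C_A = C_{A0}(1−X) = 3.584 mol·L⁻¹.
Along a PFR/batch, dC_B/dC_A = −r_B/(r_B+r_C) = −k₁/(k₁+k₂·C_A).
Integrating from C_{A0} to C_A: C_B = (2.33/0.170)·ln[(2.33+0.170·5.31)/(2.33+0.170·3.58)] = 13.71·ln(3.233/2.939) = 1.304 mol·L⁻¹.

1.30 mol·L⁻¹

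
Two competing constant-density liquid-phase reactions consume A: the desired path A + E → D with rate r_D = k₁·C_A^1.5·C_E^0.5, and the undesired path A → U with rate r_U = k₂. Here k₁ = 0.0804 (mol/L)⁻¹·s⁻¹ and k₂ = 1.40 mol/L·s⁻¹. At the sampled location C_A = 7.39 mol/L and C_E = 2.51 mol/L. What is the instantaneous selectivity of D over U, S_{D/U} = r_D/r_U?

1.83

S_{D/U} = r_D/r_U = (k₁·C_A^1.5·C_E^0.5)/(k₂) = (k₁/k₂)·C_A^1.5·C_E^0.5.
= (0.0804×7.390^1.5×2.510^0.5) / (1.40) = 2.559/1.400 = 1.83.
Since the desired path is higher order in A, keeping C_A high (PFR or concentrated feed) favours D.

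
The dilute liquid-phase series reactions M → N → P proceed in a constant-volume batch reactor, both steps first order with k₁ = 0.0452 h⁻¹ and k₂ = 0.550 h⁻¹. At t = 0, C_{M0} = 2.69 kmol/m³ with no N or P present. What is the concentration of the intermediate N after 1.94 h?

Solving the coupled first-order balances gives C_N(t) = [k₁/(k₂−k₁)]·C_{M0}·(e^(−k₁t) − e^(−k₂t)).
e^(−k₁t) = e^(−0.0452×1.94) = e^(−0.08769) = 0.9160; e^(−k₂t) = e^(−1.067) = 0.3440.
C_N = 0.0452×2.69/(0.550−0.0452) × (0.9160−0.3440) = 0.2409×0.5720 = 0.1378 kmol/m³.

0.138 kmol/m³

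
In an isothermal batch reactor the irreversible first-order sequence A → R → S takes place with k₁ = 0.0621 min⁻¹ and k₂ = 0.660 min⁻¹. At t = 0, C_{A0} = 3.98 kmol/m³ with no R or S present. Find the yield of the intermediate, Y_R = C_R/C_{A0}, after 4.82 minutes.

Solving the coupled first-order balances gives C_R(t) = [k₁/(k₂−k₁)]·C_{A0}·(e^(−k₁t) − e^(−k₂t)).
e^(−k₁t) = e^(−0.0621×4.82) = e^(−0.2993) = 0.7413; e^(−k₂t) = e^(−3.181) = 0.04154.
C_R = 0.0621×3.98/(0.660−0.0621) × (0.7413−0.04154) = 0.4134×0.6998 = 0.2893 kmol/m³.
Y_R = C_R/C_{A0} = 0.2893/3.98 = 0.0727.

0.0727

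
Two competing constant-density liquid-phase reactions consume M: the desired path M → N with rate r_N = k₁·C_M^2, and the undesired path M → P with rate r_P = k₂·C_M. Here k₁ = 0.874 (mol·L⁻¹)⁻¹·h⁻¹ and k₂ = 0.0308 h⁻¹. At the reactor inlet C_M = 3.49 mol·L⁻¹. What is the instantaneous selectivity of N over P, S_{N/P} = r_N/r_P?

S_{N/P} = r_N/r_P = (k₁·C_M^2)/(k₂·C_M) = (k₁/k₂)·C_M.
= (0.874×3.490^2) / (0.0308×3.490) = 10.65/0.1075 = 99.0.
Since the desired path is higher order in M, keeping C_M high (PFR or concentrated feed) favours N.

99.0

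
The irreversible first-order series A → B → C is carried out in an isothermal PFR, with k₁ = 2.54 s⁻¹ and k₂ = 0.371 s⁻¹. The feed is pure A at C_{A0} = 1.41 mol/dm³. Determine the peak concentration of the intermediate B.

For a first-order series the maximum intermediate yield is C_{B,max}/C_{A0} = (k₁/k₂)^[k₂/(k₂−k₁)].
= (2.54/0.371)^(0.371/(0.371−2.54)) = (6.846)^(-0.1710) = 0.7196.
C_{B,max} = 0.7196×1.41 = 1.01 mol/dm³.

1.01 mol/dm³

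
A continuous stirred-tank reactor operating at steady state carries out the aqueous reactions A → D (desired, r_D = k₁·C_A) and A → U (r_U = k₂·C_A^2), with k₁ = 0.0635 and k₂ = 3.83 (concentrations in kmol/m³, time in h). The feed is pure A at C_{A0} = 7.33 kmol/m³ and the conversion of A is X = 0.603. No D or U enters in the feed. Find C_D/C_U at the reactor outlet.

0.00570

Exit C_A = C_{A0}(1−X) = 7.33×0.397 = 2.910 kmol/m³.
Rates in a CSTR are evaluated at the outlet concentration: r_D = 0.0635×2.910 = 0.1848, r_U = 3.83×2.910^2 = 32.43.
Overall selectivity = C_D/C_U = r_Dτ/(r_Uτ) = r_D/r_U = 0.00570.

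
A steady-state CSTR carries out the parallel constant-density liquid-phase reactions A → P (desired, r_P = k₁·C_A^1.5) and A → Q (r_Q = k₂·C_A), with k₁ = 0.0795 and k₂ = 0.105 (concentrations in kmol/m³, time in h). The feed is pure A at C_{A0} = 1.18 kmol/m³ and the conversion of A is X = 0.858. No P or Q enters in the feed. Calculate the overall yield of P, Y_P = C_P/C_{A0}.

Exit C_A = C_{A0}(1−X) = 1.18×0.142 = 0.1676 kmol/m³.
A CSTR operates uniformly at the exit composition, giving r_P = 0.005453 and r_Q = 0.01759 (each k·C_A^n at C_A = 0.1676).
Fraction of consumed A going to P: r_P/(r_P+r_Q) = 0.2366.
C_P = 0.2366·C_{A0}·X = 0.2366×1.18×0.858 = 0.240 kmol/m³; Y_P = C_P/C_{A0} = 0.203.

0.203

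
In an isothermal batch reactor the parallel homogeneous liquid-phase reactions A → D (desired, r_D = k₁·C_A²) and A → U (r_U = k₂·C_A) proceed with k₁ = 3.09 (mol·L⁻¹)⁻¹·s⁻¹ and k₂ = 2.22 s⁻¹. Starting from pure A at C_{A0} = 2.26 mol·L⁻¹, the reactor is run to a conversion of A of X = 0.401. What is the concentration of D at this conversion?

C_A = C_{A0}(1−X) = 1.354 mol·L⁻¹.
Along a PFR/batch, dC_U/dC_A = −r_U/(r_D+r_U) = −k₂/(k₂+k₁·C_A).
Integrating from C_{A0} to C_A: C_U = (2.22/3.09)·ln[(2.22+3.09·2.26)/(2.22+3.09·1.35)] = 0.7184·ln(9.203/6.403) = 0.2607 mol·L⁻¹.
Then C_D = (C_{A0}−C_A) − C_U = 0.9063 − 0.2607 = 0.6456 mol·L⁻¹.

0.646 mol·L⁻¹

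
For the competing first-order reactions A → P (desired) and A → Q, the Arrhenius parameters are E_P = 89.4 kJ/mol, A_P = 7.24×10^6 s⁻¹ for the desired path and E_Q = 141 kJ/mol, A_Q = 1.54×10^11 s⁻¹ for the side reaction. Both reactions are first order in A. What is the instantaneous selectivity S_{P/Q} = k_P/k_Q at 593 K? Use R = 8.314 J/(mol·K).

With equal orders, S_{P/Q} = k_P/k_Q = (A_P/A_Q)·exp[(E_Q−E_P)/(RT)].
(E_Q−E_P)/(RT) = (141−89.4)×10³/(8.314×593) = 51600/4930 = 10.47.
k_P/k_Q = (7.24×10^6/1.54×10^11)·exp(10.47) = 4.701×10^-5 × 35105 = 1.65.
Since E_P < E_Q, lowering the temperature improves selectivity toward P.

1.65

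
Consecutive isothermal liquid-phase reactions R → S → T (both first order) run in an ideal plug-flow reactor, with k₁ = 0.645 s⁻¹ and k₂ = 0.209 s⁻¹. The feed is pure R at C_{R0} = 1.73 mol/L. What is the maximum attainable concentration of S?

1.01 mol/L

For a first-order series the maximum intermediate yield is C_{S,max}/C_{R0} = (k₁/k₂)^[k₂/(k₂−k₁)].
= (0.645/0.209)^(0.209/(0.209−0.645)) = (3.086)^(-0.4794) = 0.5826.
C_{S,max} = 0.5826×1.73 = 1.01 mol/L.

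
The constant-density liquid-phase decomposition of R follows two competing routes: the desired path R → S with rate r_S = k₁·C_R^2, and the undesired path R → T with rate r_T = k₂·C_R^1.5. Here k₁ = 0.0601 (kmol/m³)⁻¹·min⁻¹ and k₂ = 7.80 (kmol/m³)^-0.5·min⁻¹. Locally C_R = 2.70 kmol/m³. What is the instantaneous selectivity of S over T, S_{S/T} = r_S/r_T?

0.0127

S_{S/T} = r_S/r_T = (k₁·C_R^2)/(k₂·C_R^1.5) = (k₁/k₂)·C_R^0.5.
= (0.0601×2.700^2) / (7.80×2.700^1.5) = 0.4381/34.61 = 0.0127.
Since the desired path is higher order in R, keeping C_R high (PFR or concentrated feed) favours S.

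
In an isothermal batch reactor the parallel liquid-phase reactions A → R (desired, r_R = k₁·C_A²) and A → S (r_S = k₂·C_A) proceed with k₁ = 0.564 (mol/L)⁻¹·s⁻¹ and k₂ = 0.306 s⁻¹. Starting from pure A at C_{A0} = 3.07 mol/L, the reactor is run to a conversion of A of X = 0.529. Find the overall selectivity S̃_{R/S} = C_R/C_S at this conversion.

4.01

C_A = C_{A0}(1−X) = 1.446 mol/L.
Along a PFR/batch, dC_S/dC_A = −r_S/(r_R+r_S) = −k₂/(k₂+k₁·C_A).
Integrating from C_{A0} to C_A: C_S = (0.306/0.564)·ln[(0.306+0.564·3.07)/(0.306+0.564·1.45)] = 0.5426·ln(2.037/1.122) = 0.3239 mol/L.
Then C_R = (C_{A0}−C_A) − C_S = 1.624 − 0.3239 = 1.300 mol/L.
S̃_{R/S} = C_R/C_S = 1.300/0.3239 = 4.01.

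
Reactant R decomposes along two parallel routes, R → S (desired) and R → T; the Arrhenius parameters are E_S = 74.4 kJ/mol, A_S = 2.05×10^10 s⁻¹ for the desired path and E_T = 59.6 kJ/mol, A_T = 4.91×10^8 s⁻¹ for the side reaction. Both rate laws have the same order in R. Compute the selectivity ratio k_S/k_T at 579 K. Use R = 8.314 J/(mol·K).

k_S/k_T = (A_S/A_T)·exp[−(E_S−E_T)/(RT)] = (A_S/A_T)·exp[(E_T−E_S)/(RT)].
(E_T−E_S)/(RT) = (59.6−74.4)×10³/(8.314×579) = -14800/4814 = -3.074.
k_S/k_T = (2.05×10^10/4.91×10^8)·exp(-3.074) = 41.75 × 0.04621 = 1.93.

1.93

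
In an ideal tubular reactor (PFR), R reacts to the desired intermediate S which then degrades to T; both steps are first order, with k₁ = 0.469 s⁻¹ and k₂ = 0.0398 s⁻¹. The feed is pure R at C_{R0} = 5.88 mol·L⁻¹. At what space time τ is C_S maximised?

The intermediate peaks when r₁ = r₂, i.e. k₁e^(−k₁τ) = k₂e^(−k₂τ), giving τ_opt = ln(k₂/k₁)/(k₂−k₁).
= ln(0.0398/0.469)/(0.0398−0.469) = ln(0.08486)/-0.4292 = -2.467/-0.4292 = 5.75 s.

5.75 s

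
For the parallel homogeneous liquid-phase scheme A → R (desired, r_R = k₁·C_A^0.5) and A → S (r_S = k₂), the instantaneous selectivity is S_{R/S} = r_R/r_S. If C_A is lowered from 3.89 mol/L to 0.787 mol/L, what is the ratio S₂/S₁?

S_{R/S} = (k₁/k₂)·C_A^0.5, so S₂/S₁ = (C_{A,2}/C_{A,1})^0.5.
= (0.787/3.89)^0.5 = (0.2023)^0.5 = 0.450.

0.450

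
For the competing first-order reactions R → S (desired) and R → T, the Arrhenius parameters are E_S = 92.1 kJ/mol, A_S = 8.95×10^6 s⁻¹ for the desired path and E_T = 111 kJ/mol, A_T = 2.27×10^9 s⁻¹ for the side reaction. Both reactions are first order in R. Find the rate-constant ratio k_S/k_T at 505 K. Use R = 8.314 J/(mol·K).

0.355

Since both paths have the same order in R, the concentration cancels and S_{S/T} = k_S/k_T = (A_S/A_T)·exp[(E_T−E_S)/(RT)].
(E_T−E_S)/(RT) = (111−92.1)×10³/(8.314×505) = 18900/4199 = 4.502.
k_S/k_T = (8.95×10^6/2.27×10^9)·exp(4.502) = 0.003943 × 90.16 = 0.355.
Since E_S < E_T, lowering the temperature improves selectivity toward S.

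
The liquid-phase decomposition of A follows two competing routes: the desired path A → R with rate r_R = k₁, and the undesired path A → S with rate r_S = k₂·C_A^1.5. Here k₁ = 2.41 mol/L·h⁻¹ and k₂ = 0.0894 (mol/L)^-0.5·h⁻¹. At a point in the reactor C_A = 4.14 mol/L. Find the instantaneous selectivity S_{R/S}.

S_{R/S} = r_R/r_S = (k₁)/(k₂·C_A^1.5) = (k₁/k₂)·C_A^-1.5.
= (2.41) / (0.0894×4.140^1.5) = 2.410/0.7531 = 3.20.

3.20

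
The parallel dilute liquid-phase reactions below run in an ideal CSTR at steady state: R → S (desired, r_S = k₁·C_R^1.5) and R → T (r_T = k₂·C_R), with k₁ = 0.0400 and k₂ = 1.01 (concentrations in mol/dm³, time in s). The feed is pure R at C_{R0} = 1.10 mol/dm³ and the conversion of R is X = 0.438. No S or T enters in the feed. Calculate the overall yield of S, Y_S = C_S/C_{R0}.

Exit C_R = C_{R0}(1−X) = 1.10×0.562 = 0.6182 mol/dm³.
Rates in a CSTR are evaluated at the outlet concentration: r_S = 0.0400×0.6182^1.5 = 0.01944, r_T = 1.01×0.6182 = 0.6244.
Fraction of consumed R going to S: r_S/(r_S+r_T) = 0.03020.
C_S = 0.03020·C_{R0}·X = 0.03020×1.10×0.438 = 0.0145 mol/dm³; Y_S = C_S/C_{R0} = 0.0132.

0.0132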